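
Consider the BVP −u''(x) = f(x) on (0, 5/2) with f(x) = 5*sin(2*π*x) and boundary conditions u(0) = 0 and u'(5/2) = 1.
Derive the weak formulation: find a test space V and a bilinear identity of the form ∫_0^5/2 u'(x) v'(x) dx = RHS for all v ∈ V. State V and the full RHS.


V = {v ∈ H^1(0, 5/2) : v(0) = 0} (test functions vanish at x = 0 where u is specified); weak form: ∫_0^5/2 u'v' dx = ∫_0^5/2 (5*sin(2*π*x)) v dx + v(5/2) for all v ∈ V.

Multiply both sides by a test function v and integrate from 0 to 5/2:
  ∫_0^5/2 −u''(x) v(x) dx = ∫_0^5/2 f(x) v(x) dx.
Integrate the LHS by parts once:
  ∫_0^5/2 −u'' v dx = −[u'(x) v(x)]_0^5/2 + ∫_0^5/2 u'(x) v'(x) dx.
Thus ∫_0^5/2 u'(x) v'(x) dx = ∫_0^5/2 f(x) v(x) dx + [u'(x) v(x)]_0^5/2.
Choose V so that boundary terms are either known or forced to vanish.
Mixed BC: u(0) = 0 (Dirichlet) and u'(5/2) = 1 (Neumann). Define V = {v ∈ H^1(0, 5/2) : v(0) = 0}. Then [u' v]_0^5/2 = u'(5/2)·v(5/2) − u'(0)·0 = v(5/2).
Weak formulation: find u (satisfying any essential BC) such that ∫_0^5/2 u'(x) v'(x) dx = ∫_0^5/2 f v dx + v(5/2) for all v ∈ V (Dirichlet at 0 absorbed into V; Neumann datum at x = 5/2 contributes the boundary term).
Substituting f(x) = 5*sin(2*π*x), the right-hand side is ∫_0^5/2 (5*sin(2*π*x)) v dx + v(5/2).


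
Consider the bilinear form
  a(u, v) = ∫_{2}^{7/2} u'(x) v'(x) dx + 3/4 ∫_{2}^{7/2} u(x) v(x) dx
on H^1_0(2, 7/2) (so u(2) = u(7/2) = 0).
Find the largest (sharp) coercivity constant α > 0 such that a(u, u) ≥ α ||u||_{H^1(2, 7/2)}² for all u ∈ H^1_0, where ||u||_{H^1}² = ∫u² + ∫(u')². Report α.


α = (27 + 16*π^2)/(4*(9 + 4*π^2))

Coercivity of a(·,·) on H^1_0(2, 7/2) means a(u, u) ≥ α ||u||_{H^1}² for every u ∈ H^1_0.
The interval has length L = 3/2, and Poincaré/coercivity depend only on L. Here a(u, u) = ∫(u')² + (3/4)·∫u².
Here 0 < c = 3/4 < 1. The condition a(u,u) ≥ α||u||_{H^1}² reads (1−α)∫(u')² ≥ (α−c)∫u². Any admissible α is ≤ 1 (rapidly oscillating u have ∫u²/∫(u')² → 0), and α = 1 would force 0 ≥ (1−c)∫u², impossible since c < 1; so 1−α > 0. By the sharp Poincaré inequality on H^1_0 of an interval of length L, ∫(u')² ≥ (π/L)²∫u² with equality for the first sine mode sin(π(x−x₀)/L) (x₀ the left endpoint), so the inequality holds for all u iff (1−α)(π/L)² ≥ α − c, i.e. α ≤ ((π/L)² + c)/((π/L)² + 1) = (1 + c(L/π)²)/(1 + (L/π)²). With (π/L)² = 4*π^2/9 and c = 3/4, the largest admissible constant is α = ((π/L)² + c)/((π/L)² + 1).
Simplifying, α = (27 + 16*π^2)/(4*(9 + 4*π^2)).


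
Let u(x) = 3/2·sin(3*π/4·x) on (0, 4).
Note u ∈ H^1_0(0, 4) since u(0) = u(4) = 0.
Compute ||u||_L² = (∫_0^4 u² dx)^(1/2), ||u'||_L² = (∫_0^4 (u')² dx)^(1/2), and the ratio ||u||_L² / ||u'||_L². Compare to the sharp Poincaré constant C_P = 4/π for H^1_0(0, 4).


||u||_L² / ||u'||_L² = 4/(3*π) < C_P = 4/π.

u(x) = 3/2·sin(3*π/4·x), so u'(x) = 9*π*cos(3*π*x/4)/8.
Writing u(x) = A·sin(kπx/L) with A = 3/2 and k = 3, use ∫_0^L sin²(kπx/L) dx = L/2 and ∫_0^L cos²(kπx/L) dx = L/2.
u² = 9/4·sin²(3*π/4·x) and (u')² = 81*π^2/64·cos²(3*π/4·x), and each of sin², cos² integrates to L/2 = 2 over (0, 4).
∫_0^4 u² dx = 9/2, so ||u||_L² = 3*sqrt(2)/2.
∫_0^4 (u')² dx = 81*π^2/32, so ||u'||_L² = 9*sqrt(2)*π/8.
Ratio ||u||_L² / ||u'||_L² = 4/(3*π).
Sharp Poincaré constant on H^1_0(0, 4) is C_P = L/π = 4/π, achieved by sin(π/4·x).
This is the k = 3 harmonic; the ratio L/(kπ) is strictly less than C_P = L/π, consistent with the sharp inequality ||u||_L² ≤ C_P ||u'||_L².


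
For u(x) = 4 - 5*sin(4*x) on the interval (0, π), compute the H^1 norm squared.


||u||_{H^1(0,π)}^2 = 457*π/2

u'(x) = -20*cos(4*x).
Expand u² and (u')² and integrate term by term on (0, π), using: for integers n ≥ 1, ∫_0^π sin²(nx) dx = ∫_0^π cos²(nx) dx = π/2; for n ≠ n', ∫_0^π sin(nx)sin(n'x) dx = ∫_0^π cos(nx)cos(n'x) dx = 0; and by product-to-sum, ∫_0^π sin(nx)cos(n'x) dx = ½∫_0^π [sin((n+n')x) + sin((n−n')x)] dx, which is 0 when n+n' is even and 2n/(n²−n'²) when n+n' is odd (it need not vanish on (0, π)). For the constant mode: ∫_0^π 1 dx = π, ∫_0^π cos(nx) dx = 0, ∫_0^π sin(nx) dx = (1−(−1)^n)/n.
  u² squared terms: (4)²·∫1 dx = 16·π = 16*π;  (-5)²·∫sin(4x)² dx = 25·π/2 = 25*π/2.
  u² cross terms: 2·(4)·(-5)·∫1·sin(4x) dx = -40·(0) = 0.
  So ∫_0^π u² dx = 16*π + 25*π/2 + 0 = 57*π/2.
  (u')² squared terms: (-20)²·∫cos(4x)² dx = 400·π/2 = 200*π.
  So ∫_0^π (u')² dx = 200*π.
||u||_{H^1}^2 = (57*π/2) + (200*π) = 457*π/2.


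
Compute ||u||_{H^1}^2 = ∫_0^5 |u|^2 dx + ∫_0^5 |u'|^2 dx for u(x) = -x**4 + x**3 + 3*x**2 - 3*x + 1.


||u||_{H^1}^2 = 49114925/252

The H^1 norm (squared) on an interval (0, L) is
  ||u||_{H^1}^2 = ∫_0^L u(x)^2 dx + ∫_0^L u'(x)^2 dx.
Compute u'(x) = -4*x**3 + 3*x**2 + 6*x - 3.
Then u(x)^2 = x**8 - 2*x**7 - 5*x**6 + 12*x**5 + x**4 - 16*x**3 + 15*x**2 - 6*x + 1 and u'(x)^2 = 16*x**6 - 24*x**5 - 39*x**4 + 60*x**3 + 18*x**2 - 36*x + 9.
Integrate each monomial from 0 to 5 using ∫_0^5 c·x^n dx = c·5^(n+1)/(n+1):
  ∫_0^5 u(x)^2 dx = ∫_0^5 (x^8 - 2*x^7 - 5*x^6 + 12*x^5 + x^4 - 16*x^3 + 15*x^2 - 6*x + 1) dx. Term by term:
    ∫_0^5 x^8 dx = 1953125/9;  ∫_0^5 -2*x^7 dx = -390625/4;  ∫_0^5 -5*x^6 dx = -390625/7;
    ∫_0^5 12*x^5 dx = 31250;  ∫_0^5 x^4 dx = 625;  ∫_0^5 -16*x^3 dx = -2500;
    ∫_0^5 15*x^2 dx = 625;  ∫_0^5 -6*x dx = -75;  ∫_0^5 1 dx = 5.
  Sum: 1953125/9 − 390625/4 − 390625/7 + 31250 + 625 − 2500 + 625 − 75 + 5 = 23557985/252.
  ∫_0^5 u'(x)^2 dx = ∫_0^5 (16*x^6 - 24*x^5 - 39*x^4 + 60*x^3 + 18*x^2 - 36*x + 9) dx. Term by term:
    ∫_0^5 16*x^6 dx = 1250000/7;  ∫_0^5 -24*x^5 dx = -62500;  ∫_0^5 -39*x^4 dx = -24375;
    ∫_0^5 60*x^3 dx = 9375;  ∫_0^5 18*x^2 dx = 750;  ∫_0^5 -36*x dx = -450;
    ∫_0^5 9 dx = 45.
  Sum: 1250000/7 − 62500 − 24375 + 9375 + 750 − 450 + 45 = 709915/7.
Adding: ||u||_{H^1}^2 = 23557985/252 + 709915/7 = 49114925/252.


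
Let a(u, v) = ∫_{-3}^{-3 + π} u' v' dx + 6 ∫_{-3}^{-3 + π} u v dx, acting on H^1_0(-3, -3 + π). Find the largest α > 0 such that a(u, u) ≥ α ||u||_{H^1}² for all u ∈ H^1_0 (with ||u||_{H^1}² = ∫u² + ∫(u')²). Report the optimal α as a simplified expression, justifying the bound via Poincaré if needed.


α = 1

Coercivity of a(·,·) on H^1_0(-3, -3 + π) means a(u, u) ≥ α ||u||_{H^1}² for every u ∈ H^1_0.
The interval has length L = π, and Poincaré/coercivity depend only on L. Here a(u, u) = ∫(u')² + (6)·∫u².
Here c = 6 ≥ 1, so a(u,u) = ∫(u')² + c∫u² ≥ ∫(u')² + ∫u² = ||u||_{H^1}², i.e. α = 1 works. No larger α is possible: a(u,u) ≥ α||u||_{H^1}² means (1−α)∫(u')² ≥ (α−c)∫u², and for the modes u_n = sin(nπ(x−x₀)/L) (x₀ the left endpoint) one has ∫u_n²/∫(u_n')² = (L/(nπ))² → 0, so a(u_n,u_n)/||u_n||_{H^1}² → 1. Hence the optimal constant is α = 1.
Therefore α = 1.


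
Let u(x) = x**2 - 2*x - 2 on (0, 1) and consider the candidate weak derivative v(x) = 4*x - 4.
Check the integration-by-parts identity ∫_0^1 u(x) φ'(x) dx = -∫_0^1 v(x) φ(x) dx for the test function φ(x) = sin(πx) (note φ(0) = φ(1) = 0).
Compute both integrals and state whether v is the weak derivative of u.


LHS = 2/π, RHS = 4/π. No, v is not the weak derivative of u.

u(x) = x**2 - 2*x - 2, classical derivative u'(x) = 2*x - 2.
φ(x) = sin(πx), so φ'(x) = π*cos(π*x).
Note φ(0) = φ(1) = 0, so the boundary term u·φ vanishes.
LHS = ∫_0^1 u(x) φ'(x) dx = ∫_0^1 (π*x^2*cos(π*x) - 2*π*x*cos(π*x) - 2*π*cos(π*x)) dx. Term by term:
  ∫_0^1 -2*π*cos(π*x) dx = 0;  ∫_0^1 π*x^2*cos(π*x) dx = -2/π;  ∫_0^1 -2*π*x*cos(π*x) dx = 4/π.
Sum: 0 − 2/π + 4/π = 2/π.
So LHS = 2/π.
∫_0^1 v(x) φ(x) dx = ∫_0^1 (4*x*sin(π*x) - 4*sin(π*x)) dx. Term by term:
  ∫_0^1 -4*sin(π*x) dx = -8/π;  ∫_0^1 4*x*sin(π*x) dx = 4/π.
Sum: -8/π + 4/π = -4/π.
So RHS = -∫_0^1 v(x) φ(x) dx = 4/π.
LHS − RHS = -2/π ≠ 0, so the identity fails.
(For a valid weak derivative the identity must hold for EVERY test function, in particular this one. The failure shows v is NOT the weak derivative of u.)
Correct weak derivative would be u'(x) = 2*x - 2.


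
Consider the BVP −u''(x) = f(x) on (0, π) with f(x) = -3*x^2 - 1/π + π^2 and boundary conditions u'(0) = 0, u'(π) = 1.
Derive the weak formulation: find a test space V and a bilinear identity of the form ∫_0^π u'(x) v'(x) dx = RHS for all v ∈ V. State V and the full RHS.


V = H^1(0, π) (v unrestricted at boundary; u is determined up to an additive constant); weak form: ∫_0^π u'v' dx = ∫_0^π (-3*x^2 - 1/π + π^2) v dx + v(π) for all v ∈ V.

Multiply both sides by a test function v and integrate from 0 to π:
  ∫_0^π −u''(x) v(x) dx = ∫_0^π f(x) v(x) dx.
Integrate the LHS by parts once:
  ∫_0^π −u'' v dx = −[u'(x) v(x)]_0^π + ∫_0^π u'(x) v'(x) dx.
Thus ∫_0^π u'(x) v'(x) dx = ∫_0^π f(x) v(x) dx + [u'(x) v(x)]_0^π.
Choose V so that boundary terms are either known or forced to vanish.
u has inhomogeneous Neumann u'(0) = 0, u'(π) = 1. [u' v]_0^π = (1)·v(π) − (0)·v(0) = v(π). Take V = H^1(0, π); boundary term becomes part of RHS.
Weak formulation: find u (satisfying any essential BC) such that ∫_0^π u'(x) v'(x) dx = ∫_0^π f v dx + v(π) for all v ∈ V (Neumann data are natural BCs: they enter the RHS as boundary terms).
Substituting f(x) = -3*x^2 - 1/π + π^2, the right-hand side is ∫_0^π (-3*x^2 - 1/π + π^2) v dx + v(π).
Compatibility check (pure Neumann): taking v ≡ 1 ∈ V gives 0 = ∫_0^π f dx + (1) − (0), i.e. ∫_0^π f dx must equal u'(0) − u'(π) = -1. Indeed ∫_0^π (-3*x^2 - 1/π + π^2) dx = -1, so the data are compatible. The solution is then unique only up to an additive constant (fix it e.g. by requiring ∫_0^π u dx = 0).


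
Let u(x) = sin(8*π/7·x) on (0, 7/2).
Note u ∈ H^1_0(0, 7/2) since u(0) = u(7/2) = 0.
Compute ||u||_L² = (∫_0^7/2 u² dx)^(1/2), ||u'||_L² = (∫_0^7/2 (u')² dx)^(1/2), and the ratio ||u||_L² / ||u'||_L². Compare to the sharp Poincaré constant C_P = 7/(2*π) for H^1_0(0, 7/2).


||u||_L² / ||u'||_L² = 7/(8*π) < C_P = 7/(2*π).

u(x) = sin(8*π/7·x), so u'(x) = 8*π*cos(8*π*x/7)/7.
Writing u(x) = A·sin(kπx/L) with A = 1 and k = 4, use ∫_0^L sin²(kπx/L) dx = L/2 and ∫_0^L cos²(kπx/L) dx = L/2.
u² = 1·sin²(8*π/7·x) and (u')² = 64*π^2/49·cos²(8*π/7·x), and each of sin², cos² integrates to L/2 = 7/4 over (0, 7/2).
∫_0^7/2 u² dx = 7/4, so ||u||_L² = sqrt(7)/2.
∫_0^7/2 (u')² dx = 16*π^2/7, so ||u'||_L² = 4*sqrt(7)*π/7.
Ratio ||u||_L² / ||u'||_L² = 7/(8*π).
Sharp Poincaré constant on H^1_0(0, 7/2) is C_P = L/π = 7/(2*π), achieved by sin(2*π/7·x).
This is the k = 4 harmonic; the ratio L/(kπ) is strictly less than C_P = L/π, consistent with the sharp inequality ||u||_L² ≤ C_P ||u'||_L².


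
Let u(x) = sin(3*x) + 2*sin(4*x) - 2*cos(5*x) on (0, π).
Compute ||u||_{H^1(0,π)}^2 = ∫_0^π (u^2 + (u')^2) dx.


||u||_{H^1(0,π)}^2 = 1664/9 + 91*π

u'(x) = 10*sin(5*x) + 3*cos(3*x) + 8*cos(4*x).
Expand u² and (u')² and integrate term by term on (0, π), using: for integers n ≥ 1, ∫_0^π sin²(nx) dx = ∫_0^π cos²(nx) dx = π/2; for n ≠ n', ∫_0^π sin(nx)sin(n'x) dx = ∫_0^π cos(nx)cos(n'x) dx = 0; and by product-to-sum, ∫_0^π sin(nx)cos(n'x) dx = ½∫_0^π [sin((n+n')x) + sin((n−n')x)] dx, which is 0 when n+n' is even and 2n/(n²−n'²) when n+n' is odd (it need not vanish on (0, π)).
  u² squared terms: (-2)²·∫cos(5x)² dx = 4·π/2 = 2*π;  (2)²·∫sin(4x)² dx = 4·π/2 = 2*π;  (1)²·∫sin(3x)² dx = 1·π/2 = π/2.
  u² cross terms: 2·(-2)·(2)·∫cos(5x)·sin(4x) dx = -8·(-8/9) = 64/9;  2·(-2)·(1)·∫cos(5x)·sin(3x) dx = -4·(0) = 0;  2·(2)·(1)·∫sin(4x)·sin(3x) dx = 4·(0) = 0.
  So ∫_0^π u² dx = 2*π + 2*π + π/2 + 64/9 + 0 + 0 = 64/9 + 9*π/2.
  (u')² squared terms: (3)²·∫cos(3x)² dx = 9·π/2 = 9*π/2;  (8)²·∫cos(4x)² dx = 64·π/2 = 32*π;  (10)²·∫sin(5x)² dx = 100·π/2 = 50*π.
  (u')² cross terms: 2·(3)·(8)·∫cos(3x)·cos(4x) dx = 48·(0) = 0;  2·(3)·(10)·∫cos(3x)·sin(5x) dx = 60·(0) = 0;  2·(8)·(10)·∫cos(4x)·sin(5x) dx = 160·(10/9) = 1600/9.
  So ∫_0^π (u')² dx = 9*π/2 + 32*π + 50*π + 0 + 0 + 1600/9 = 1600/9 + 173*π/2.
||u||_{H^1}^2 = (64/9 + 9*π/2) + (1600/9 + 173*π/2) = 1664/9 + 91*π.


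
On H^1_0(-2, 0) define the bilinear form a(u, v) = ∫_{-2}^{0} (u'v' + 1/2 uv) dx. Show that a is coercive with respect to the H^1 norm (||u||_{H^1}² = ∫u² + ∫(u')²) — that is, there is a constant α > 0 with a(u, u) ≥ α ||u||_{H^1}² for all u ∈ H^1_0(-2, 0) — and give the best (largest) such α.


α = (2 + π^2)/(4 + π^2)

Coercivity of a(·,·) on H^1_0(-2, 0) means a(u, u) ≥ α ||u||_{H^1}² for every u ∈ H^1_0.
The interval has length L = 2, and Poincaré/coercivity depend only on L. Here a(u, u) = ∫(u')² + (1/2)·∫u².
Here 0 < c = 1/2 < 1. The condition a(u,u) ≥ α||u||_{H^1}² reads (1−α)∫(u')² ≥ (α−c)∫u². Any admissible α is ≤ 1 (rapidly oscillating u have ∫u²/∫(u')² → 0), and α = 1 would force 0 ≥ (1−c)∫u², impossible since c < 1; so 1−α > 0. By the sharp Poincaré inequality on H^1_0 of an interval of length L, ∫(u')² ≥ (π/L)²∫u² with equality for the first sine mode sin(π(x−x₀)/L) (x₀ the left endpoint), so the inequality holds for all u iff (1−α)(π/L)² ≥ α − c, i.e. α ≤ ((π/L)² + c)/((π/L)² + 1) = (1 + c(L/π)²)/(1 + (L/π)²). With (π/L)² = π^2/4 and c = 1/2, the largest admissible constant is α = ((π/L)² + c)/((π/L)² + 1).
Simplifying, α = (2 + π^2)/(4 + π^2).


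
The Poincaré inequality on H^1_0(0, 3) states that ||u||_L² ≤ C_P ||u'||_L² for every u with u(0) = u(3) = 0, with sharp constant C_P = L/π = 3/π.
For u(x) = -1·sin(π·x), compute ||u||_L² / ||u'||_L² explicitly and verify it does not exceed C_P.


||u||_L² / ||u'||_L² = 1/π < C_P = 3/π.

u(x) = -1·sin(π·x), so u'(x) = -π*cos(π*x).
Writing u(x) = A·sin(kπx/L) with A = -1 and k = 3, use ∫_0^L sin²(kπx/L) dx = L/2 and ∫_0^L cos²(kπx/L) dx = L/2.
u² = 1·sin²(π·x) and (u')² = π^2·cos²(π·x), and each of sin², cos² integrates to L/2 = 3/2 over (0, 3).
∫_0^3 u² dx = 3/2, so ||u||_L² = sqrt(6)/2.
∫_0^3 (u')² dx = 3*π^2/2, so ||u'||_L² = sqrt(6)*π/2.
Ratio ||u||_L² / ||u'||_L² = 1/π.
Sharp Poincaré constant on H^1_0(0, 3) is C_P = L/π = 3/π, achieved by sin(π/3·x).
This is the k = 3 harmonic; the ratio L/(kπ) is strictly less than C_P = L/π, consistent with the sharp inequality ||u||_L² ≤ C_P ||u'||_L².


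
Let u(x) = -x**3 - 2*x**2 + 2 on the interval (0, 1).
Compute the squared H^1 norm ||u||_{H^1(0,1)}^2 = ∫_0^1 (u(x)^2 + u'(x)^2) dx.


||u||_{H^1}^2 = 1583/105

The H^1 norm (squared) on an interval (0, L) is
  ||u||_{H^1}^2 = ∫_0^L u(x)^2 dx + ∫_0^L u'(x)^2 dx.
Compute u'(x) = -3*x**2 - 4*x.
Then u(x)^2 = x**6 + 4*x**5 + 4*x**4 - 4*x**3 - 8*x**2 + 4 and u'(x)^2 = 9*x**4 + 24*x**3 + 16*x**2.
Integrate each monomial from 0 to 1 using ∫_0^1 c·x^n dx = c·1^(n+1)/(n+1):
  ∫_0^1 u(x)^2 dx = ∫_0^1 (x^6 + 4*x^5 + 4*x^4 - 4*x^3 - 8*x^2 + 4) dx. Term by term:
    ∫_0^1 x^6 dx = 1/7;  ∫_0^1 4*x^5 dx = 2/3;  ∫_0^1 4*x^4 dx = 4/5;
    ∫_0^1 -4*x^3 dx = -1;  ∫_0^1 -8*x^2 dx = -8/3;  ∫_0^1 4 dx = 4.
  Sum: 1/7 + 2/3 + 4/5 − 1 − 8/3 + 4 = 68/35.
  ∫_0^1 u'(x)^2 dx = ∫_0^1 (9*x^4 + 24*x^3 + 16*x^2) dx. Term by term:
    ∫_0^1 9*x^4 dx = 9/5;  ∫_0^1 24*x^3 dx = 6;  ∫_0^1 16*x^2 dx = 16/3.
  Sum: 9/5 + 6 + 16/3 = 197/15.
Adding: ||u||_{H^1}^2 = 68/35 + 197/15 = 1583/105.


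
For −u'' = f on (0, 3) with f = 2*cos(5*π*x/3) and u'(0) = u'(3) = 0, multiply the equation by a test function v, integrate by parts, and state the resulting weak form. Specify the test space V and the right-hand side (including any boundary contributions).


V = H^1(0, 3) (no boundary constraint on v; u is determined up to an additive constant); weak form: ∫_0^3 u'v' dx = ∫_0^3 (2*cos(5*π*x/3)) v dx for all v ∈ V.

Multiply both sides by a test function v and integrate from 0 to 3:
  ∫_0^3 −u''(x) v(x) dx = ∫_0^3 f(x) v(x) dx.
Integrate the LHS by parts once:
  ∫_0^3 −u'' v dx = −[u'(x) v(x)]_0^3 + ∫_0^3 u'(x) v'(x) dx.
Thus ∫_0^3 u'(x) v'(x) dx = ∫_0^3 f(x) v(x) dx + [u'(x) v(x)]_0^3.
Choose V so that boundary terms are either known or forced to vanish.
u has homogeneous Neumann: u'(0) = u'(3) = 0. So [u' v]_0^3 = 0·v(3) − 0·v(0) = 0 for any v; take V = H^1(0, 3).
Weak formulation: find u (satisfying any essential BC) such that ∫_0^3 u'(x) v'(x) dx = ∫_0^3 f v dx for all v ∈ V (homogeneous Neumann, so boundary terms vanish).
Substituting f(x) = 2*cos(5*π*x/3), the right-hand side is ∫_0^3 (2*cos(5*π*x/3)) v dx.
Compatibility check (pure Neumann): taking v ≡ 1 ∈ V gives 0 = ∫_0^3 f dx + (0) − (0), i.e. ∫_0^3 f dx must equal u'(0) − u'(3) = 0. Indeed ∫_0^3 (2*cos(5*π*x/3)) dx = 0, so the data are compatible. The solution is then unique only up to an additive constant (fix it e.g. by requiring ∫_0^3 u dx = 0).


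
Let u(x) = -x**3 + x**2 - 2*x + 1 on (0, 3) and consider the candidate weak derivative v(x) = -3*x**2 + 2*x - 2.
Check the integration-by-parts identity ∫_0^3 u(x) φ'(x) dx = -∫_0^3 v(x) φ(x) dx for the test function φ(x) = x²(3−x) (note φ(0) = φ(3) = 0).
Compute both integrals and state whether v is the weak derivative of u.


LHS = 621/10, RHS = 621/10. Yes, v = u' weakly.

u(x) = -x**3 + x**2 - 2*x + 1, classical derivative u'(x) = -3*x**2 + 2*x - 2.
φ(x) = x²(3−x), so φ'(x) = 3*x*(2 - x).
Note φ(0) = φ(3) = 0, so the boundary term u·φ vanishes.
LHS = ∫_0^3 u(x) φ'(x) dx = ∫_0^3 (3*x^5 - 9*x^4 + 12*x^3 - 15*x^2 + 6*x) dx. Term by term:
  ∫_0^3 3*x^5 dx = 729/2;  ∫_0^3 -9*x^4 dx = -2187/5;  ∫_0^3 12*x^3 dx = 243;
  ∫_0^3 -15*x^2 dx = -135;  ∫_0^3 6*x dx = 27.
Sum: 729/2 − 2187/5 + 243 − 135 + 27 = 621/10.
So LHS = 621/10.
∫_0^3 v(x) φ(x) dx = ∫_0^3 (3*x^5 - 11*x^4 + 8*x^3 - 6*x^2) dx. Term by term:
  ∫_0^3 3*x^5 dx = 729/2;  ∫_0^3 -11*x^4 dx = -2673/5;  ∫_0^3 8*x^3 dx = 162;
  ∫_0^3 -6*x^2 dx = -54.
Sum: 729/2 − 2673/5 + 162 − 54 = -621/10.
So RHS = -∫_0^3 v(x) φ(x) dx = 621/10.
LHS = RHS, so the identity holds for this test φ.
Moreover u is smooth here and v(x) = u'(x) = -3*x**2 + 2*x - 2 pointwise, so the identity holds for every test function. Hence v is the weak derivative of u.


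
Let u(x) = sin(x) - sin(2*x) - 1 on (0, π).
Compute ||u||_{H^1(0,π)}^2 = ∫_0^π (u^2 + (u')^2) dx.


||u||_{H^1(0,π)}^2 = -4 + 9*π/2

u'(x) = cos(x) - 2*cos(2*x).
Expand u² and (u')² and integrate term by term on (0, π), using: for integers n ≥ 1, ∫_0^π sin²(nx) dx = ∫_0^π cos²(nx) dx = π/2; for n ≠ n', ∫_0^π sin(nx)sin(n'x) dx = ∫_0^π cos(nx)cos(n'x) dx = 0; and by product-to-sum, ∫_0^π sin(nx)cos(n'x) dx = ½∫_0^π [sin((n+n')x) + sin((n−n')x)] dx, which is 0 when n+n' is even and 2n/(n²−n'²) when n+n' is odd (it need not vanish on (0, π)). For the constant mode: ∫_0^π 1 dx = π, ∫_0^π cos(nx) dx = 0, ∫_0^π sin(nx) dx = (1−(−1)^n)/n.
  u² squared terms: (-1)²·∫1 dx = 1·π = π;  (-1)²·∫sin(2x)² dx = 1·π/2 = π/2;  (1)²·∫sin(x)² dx = 1·π/2 = π/2.
  u² cross terms: 2·(-1)·(-1)·∫1·sin(2x) dx = 2·(0) = 0;  2·(-1)·(1)·∫1·sin(x) dx = -2·(2) = -4;  2·(-1)·(1)·∫sin(2x)·sin(x) dx = -2·(0) = 0.
  So ∫_0^π u² dx = π + π/2 + π/2 + 0 − 4 + 0 = -4 + 2*π.
  (u')² squared terms: (-2)²·∫cos(2x)² dx = 4·π/2 = 2*π;  (1)²·∫cos(x)² dx = 1·π/2 = π/2.
  (u')² cross terms: 2·(-2)·(1)·∫cos(2x)·cos(x) dx = -4·(0) = 0.
  So ∫_0^π (u')² dx = 2*π + π/2 + 0 = 5*π/2.
||u||_{H^1}^2 = (-4 + 2*π) + (5*π/2) = -4 + 9*π/2.


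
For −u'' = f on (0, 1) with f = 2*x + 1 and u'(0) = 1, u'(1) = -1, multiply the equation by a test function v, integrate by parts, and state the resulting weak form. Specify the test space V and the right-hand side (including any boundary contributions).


V = H^1(0, 1) (v unrestricted at boundary; u is determined up to an additive constant); weak form: ∫_0^1 u'v' dx = ∫_0^1 (2*x + 1) v dx − v(1) − v(0) for all v ∈ V.

Multiply both sides by a test function v and integrate from 0 to 1:
  ∫_0^1 −u''(x) v(x) dx = ∫_0^1 f(x) v(x) dx.
Integrate the LHS by parts once:
  ∫_0^1 −u'' v dx = −[u'(x) v(x)]_0^1 + ∫_0^1 u'(x) v'(x) dx.
Thus ∫_0^1 u'(x) v'(x) dx = ∫_0^1 f(x) v(x) dx + [u'(x) v(x)]_0^1.
Choose V so that boundary terms are either known or forced to vanish.
u has inhomogeneous Neumann u'(0) = 1, u'(1) = -1. [u' v]_0^1 = (-1)·v(1) − (1)·v(0) = − v(1) − v(0). Take V = H^1(0, 1); boundary term becomes part of RHS.
Weak formulation: find u (satisfying any essential BC) such that ∫_0^1 u'(x) v'(x) dx = ∫_0^1 f v dx − v(1) − v(0) for all v ∈ V (Neumann data are natural BCs: they enter the RHS as boundary terms).
Substituting f(x) = 2*x + 1, the right-hand side is ∫_0^1 (2*x + 1) v dx − v(1) − v(0).
Compatibility check (pure Neumann): taking v ≡ 1 ∈ V gives 0 = ∫_0^1 f dx + (-1) − (1), i.e. ∫_0^1 f dx must equal u'(0) − u'(1) = 2. Indeed ∫_0^1 (2*x + 1) dx = 2, so the data are compatible. The solution is then unique only up to an additive constant (fix it e.g. by requiring ∫_0^1 u dx = 0).


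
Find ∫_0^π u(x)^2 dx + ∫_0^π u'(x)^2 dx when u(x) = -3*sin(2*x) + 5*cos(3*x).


||u||_{H^1(0,π)}^2 = 240 + 295*π/2

u'(x) = -15*sin(3*x) - 6*cos(2*x).
Expand u² and (u')² and integrate term by term on (0, π), using: for integers n ≥ 1, ∫_0^π sin²(nx) dx = ∫_0^π cos²(nx) dx = π/2; for n ≠ n', ∫_0^π sin(nx)sin(n'x) dx = ∫_0^π cos(nx)cos(n'x) dx = 0; and by product-to-sum, ∫_0^π sin(nx)cos(n'x) dx = ½∫_0^π [sin((n+n')x) + sin((n−n')x)] dx, which is 0 when n+n' is even and 2n/(n²−n'²) when n+n' is odd (it need not vanish on (0, π)).
  u² squared terms: (-3)²·∫sin(2x)² dx = 9·π/2 = 9*π/2;  (5)²·∫cos(3x)² dx = 25·π/2 = 25*π/2.
  u² cross terms: 2·(-3)·(5)·∫sin(2x)·cos(3x) dx = -30·(-4/5) = 24.
  So ∫_0^π u² dx = 9*π/2 + 25*π/2 + 24 = 24 + 17*π.
  (u')² squared terms: (-15)²·∫sin(3x)² dx = 225·π/2 = 225*π/2;  (-6)²·∫cos(2x)² dx = 36·π/2 = 18*π.
  (u')² cross terms: 2·(-15)·(-6)·∫sin(3x)·cos(2x) dx = 180·(6/5) = 216.
  So ∫_0^π (u')² dx = 225*π/2 + 18*π + 216 = 216 + 261*π/2.
||u||_{H^1}^2 = (24 + 17*π) + (216 + 261*π/2) = 240 + 295*π/2.


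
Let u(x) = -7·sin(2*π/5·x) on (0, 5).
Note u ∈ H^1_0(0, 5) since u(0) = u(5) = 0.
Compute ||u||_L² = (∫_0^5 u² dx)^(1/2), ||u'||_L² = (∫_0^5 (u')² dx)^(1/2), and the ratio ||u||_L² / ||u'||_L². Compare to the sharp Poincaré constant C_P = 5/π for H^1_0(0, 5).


||u||_L² / ||u'||_L² = 5/(2*π) < C_P = 5/π.

u(x) = -7·sin(2*π/5·x), so u'(x) = -14*π*cos(2*π*x/5)/5.
Writing u(x) = A·sin(kπx/L) with A = -7 and k = 2, use ∫_0^L sin²(kπx/L) dx = L/2 and ∫_0^L cos²(kπx/L) dx = L/2.
u² = 49·sin²(2*π/5·x) and (u')² = 196*π^2/25·cos²(2*π/5·x), and each of sin², cos² integrates to L/2 = 5/2 over (0, 5).
∫_0^5 u² dx = 245/2, so ||u||_L² = 7*sqrt(10)/2.
∫_0^5 (u')² dx = 98*π^2/5, so ||u'||_L² = 7*sqrt(10)*π/5.
Ratio ||u||_L² / ||u'||_L² = 5/(2*π).
Sharp Poincaré constant on H^1_0(0, 5) is C_P = L/π = 5/π, achieved by sin(π/5·x).
This is the k = 2 harmonic; the ratio L/(kπ) is strictly less than C_P = L/π, consistent with the sharp inequality ||u||_L² ≤ C_P ||u'||_L².


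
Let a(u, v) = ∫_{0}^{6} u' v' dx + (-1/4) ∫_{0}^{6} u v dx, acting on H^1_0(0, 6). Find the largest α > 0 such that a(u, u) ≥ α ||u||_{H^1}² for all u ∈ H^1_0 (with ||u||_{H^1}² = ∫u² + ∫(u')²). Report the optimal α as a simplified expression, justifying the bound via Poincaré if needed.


α = (-9 + π^2)/(π^2 + 36)

Coercivity of a(·,·) on H^1_0(0, 6) means a(u, u) ≥ α ||u||_{H^1}² for every u ∈ H^1_0.
The interval has length L = 6, and Poincaré/coercivity depend only on L. Here a(u, u) = ∫(u')² + (-1/4)·∫u².
Here c = -1/4 < 0 with |c| < (π/L)² = π^2/36, so coercivity still holds. The condition a(u,u) ≥ α||u||_{H^1}² reads (1−α)∫(u')² ≥ (α−c)∫u². Any admissible α is ≤ 1 (rapidly oscillating u have ∫u²/∫(u')² → 0), and α = 1 would force 0 ≥ (1−c)∫u², impossible since c < 1; so 1−α > 0. By the sharp Poincaré inequality on H^1_0 of an interval of length L, ∫(u')² ≥ (π/L)²∫u² with equality for the first sine mode sin(π(x−x₀)/L) (x₀ the left endpoint), so the inequality holds for all u iff (1−α)(π/L)² ≥ α − c, i.e. α ≤ ((π/L)² + c)/((π/L)² + 1) = (1 + c(L/π)²)/(1 + (L/π)²). (Direct route, valid since c ≤ 0: Poincaré gives c∫u² ≥ c(L/π)²∫(u')², so a(u,u) ≥ (1 + c(L/π)²)∫(u')², while ||u||_{H^1}² ≤ (1 + (L/π)²)∫(u')²; dividing yields the same α.) With (π/L)² = π^2/36 and c = -1/4, the largest admissible constant is α = ((π/L)² + c)/((π/L)² + 1).
Simplifying, α = (-9 + π^2)/(π^2 + 36).


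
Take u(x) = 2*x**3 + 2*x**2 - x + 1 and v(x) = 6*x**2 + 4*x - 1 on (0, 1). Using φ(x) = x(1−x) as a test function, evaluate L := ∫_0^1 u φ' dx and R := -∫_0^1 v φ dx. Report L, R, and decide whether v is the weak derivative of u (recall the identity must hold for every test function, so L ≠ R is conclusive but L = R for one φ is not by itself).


LHS = -7/15, RHS = -7/15. Yes, v = u' weakly.

u(x) = 2*x**3 + 2*x**2 - x + 1, classical derivative u'(x) = 6*x**2 + 4*x - 1.
φ(x) = x(1−x), so φ'(x) = 1 - 2*x.
Note φ(0) = φ(1) = 0, so the boundary term u·φ vanishes.
LHS = ∫_0^1 u(x) φ'(x) dx = ∫_0^1 (-4*x^4 - 2*x^3 + 4*x^2 - 3*x + 1) dx. Term by term:
  ∫_0^1 -4*x^4 dx = -4/5;  ∫_0^1 -2*x^3 dx = -1/2;  ∫_0^1 4*x^2 dx = 4/3;
  ∫_0^1 -3*x dx = -3/2;  ∫_0^1 1 dx = 1.
Sum: -4/5 − 1/2 + 4/3 − 3/2 + 1 = -7/15.
So LHS = -7/15.
∫_0^1 v(x) φ(x) dx = ∫_0^1 (-6*x^4 + 2*x^3 + 5*x^2 - x) dx. Term by term:
  ∫_0^1 -6*x^4 dx = -6/5;  ∫_0^1 2*x^3 dx = 1/2;  ∫_0^1 5*x^2 dx = 5/3;
  ∫_0^1 -x dx = -1/2.
Sum: -6/5 + 1/2 + 5/3 − 1/2 = 7/15.
So RHS = -∫_0^1 v(x) φ(x) dx = -7/15.
LHS = RHS, so the identity holds for this test φ.
Moreover u is smooth here and v(x) = u'(x) = 6*x**2 + 4*x - 1 pointwise, so the identity holds for every test function. Hence v is the weak derivative of u.


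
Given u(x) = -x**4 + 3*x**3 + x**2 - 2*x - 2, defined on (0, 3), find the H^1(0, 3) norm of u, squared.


||u||_{H^1}^2 = 28407/140

The H^1 norm (squared) on an interval (0, L) is
  ||u||_{H^1}^2 = ∫_0^L u(x)^2 dx + ∫_0^L u'(x)^2 dx.
Compute u'(x) = -4*x**3 + 9*x**2 + 2*x - 2.
Then u(x)^2 = x**8 - 6*x**7 + 7*x**6 + 10*x**5 - 7*x**4 - 16*x**3 + 8*x + 4 and u'(x)^2 = 16*x**6 - 72*x**5 + 65*x**4 + 52*x**3 - 32*x**2 - 8*x + 4.
Integrate each monomial from 0 to 3 using ∫_0^3 c·x^n dx = c·3^(n+1)/(n+1):
  ∫_0^3 u(x)^2 dx = ∫_0^3 (x^8 - 6*x^7 + 7*x^6 + 10*x^5 - 7*x^4 - 16*x^3 + 8*x + 4) dx. Term by term:
    ∫_0^3 x^8 dx = 2187;  ∫_0^3 -6*x^7 dx = -19683/4;  ∫_0^3 7*x^6 dx = 2187;
    ∫_0^3 10*x^5 dx = 1215;  ∫_0^3 -7*x^4 dx = -1701/5;  ∫_0^3 -16*x^3 dx = -324;
    ∫_0^3 8*x dx = 36;  ∫_0^3 4 dx = 12.
  Sum: 2187 − 19683/4 + 2187 + 1215 − 1701/5 − 324 + 36 + 12 = 1041/20.
  ∫_0^3 u'(x)^2 dx = ∫_0^3 (16*x^6 - 72*x^5 + 65*x^4 + 52*x^3 - 32*x^2 - 8*x + 4) dx. Term by term:
    ∫_0^3 16*x^6 dx = 34992/7;  ∫_0^3 -72*x^5 dx = -8748;  ∫_0^3 65*x^4 dx = 3159;
    ∫_0^3 52*x^3 dx = 1053;  ∫_0^3 -32*x^2 dx = -288;  ∫_0^3 -8*x dx = -36;
    ∫_0^3 4 dx = 12.
  Sum: 34992/7 − 8748 + 3159 + 1053 − 288 − 36 + 12 = 1056/7.
Adding: ||u||_{H^1}^2 = 1041/20 + 1056/7 = 28407/140.


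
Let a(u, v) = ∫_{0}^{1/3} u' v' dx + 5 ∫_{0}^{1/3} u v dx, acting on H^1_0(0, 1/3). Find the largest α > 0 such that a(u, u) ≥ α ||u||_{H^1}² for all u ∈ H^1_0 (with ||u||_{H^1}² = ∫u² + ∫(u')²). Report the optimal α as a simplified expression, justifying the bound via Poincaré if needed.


α = 1

Coercivity of a(·,·) on H^1_0(0, 1/3) means a(u, u) ≥ α ||u||_{H^1}² for every u ∈ H^1_0.
The interval has length L = 1/3, and Poincaré/coercivity depend only on L. Here a(u, u) = ∫(u')² + (5)·∫u².
Here c = 5 ≥ 1, so a(u,u) = ∫(u')² + c∫u² ≥ ∫(u')² + ∫u² = ||u||_{H^1}², i.e. α = 1 works. No larger α is possible: a(u,u) ≥ α||u||_{H^1}² means (1−α)∫(u')² ≥ (α−c)∫u², and for the modes u_n = sin(nπ(x−x₀)/L) (x₀ the left endpoint) one has ∫u_n²/∫(u_n')² = (L/(nπ))² → 0, so a(u_n,u_n)/||u_n||_{H^1}² → 1. Hence the optimal constant is α = 1.
Therefore α = 1.


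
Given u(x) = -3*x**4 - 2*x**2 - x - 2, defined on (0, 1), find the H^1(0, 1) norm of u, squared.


||u||_{H^1}^2 = 7667/105

The H^1 norm (squared) on an interval (0, L) is
  ||u||_{H^1}^2 = ∫_0^L u(x)^2 dx + ∫_0^L u'(x)^2 dx.
Compute u'(x) = -12*x**3 - 4*x - 1.
Then u(x)^2 = 9*x**8 + 12*x**6 + 6*x**5 + 16*x**4 + 4*x**3 + 9*x**2 + 4*x + 4 and u'(x)^2 = 144*x**6 + 96*x**4 + 24*x**3 + 16*x**2 + 8*x + 1.
Integrate each monomial from 0 to 1 using ∫_0^1 c·x^n dx = c·1^(n+1)/(n+1):
  ∫_0^1 u(x)^2 dx = ∫_0^1 (9*x^8 + 12*x^6 + 6*x^5 + 16*x^4 + 4*x^3 + 9*x^2 + 4*x + 4) dx. Term by term:
    ∫_0^1 9*x^8 dx = 1;  ∫_0^1 12*x^6 dx = 12/7;  ∫_0^1 6*x^5 dx = 1;
    ∫_0^1 16*x^4 dx = 16/5;  ∫_0^1 4*x^3 dx = 1;  ∫_0^1 9*x^2 dx = 3;
    ∫_0^1 4*x dx = 2;  ∫_0^1 4 dx = 4.
  Sum: 1 + 12/7 + 1 + 16/5 + 1 + 3 + 2 + 4 = 592/35.
  ∫_0^1 u'(x)^2 dx = ∫_0^1 (144*x^6 + 96*x^4 + 24*x^3 + 16*x^2 + 8*x + 1) dx. Term by term:
    ∫_0^1 144*x^6 dx = 144/7;  ∫_0^1 96*x^4 dx = 96/5;  ∫_0^1 24*x^3 dx = 6;
    ∫_0^1 16*x^2 dx = 16/3;  ∫_0^1 8*x dx = 4;  ∫_0^1 1 dx = 1.
  Sum: 144/7 + 96/5 + 6 + 16/3 + 4 + 1 = 5891/105.
Adding: ||u||_{H^1}^2 = 592/35 + 5891/105 = 7667/105.


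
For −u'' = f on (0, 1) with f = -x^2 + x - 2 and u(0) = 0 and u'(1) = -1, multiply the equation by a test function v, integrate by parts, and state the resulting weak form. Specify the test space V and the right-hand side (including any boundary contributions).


V = {v ∈ H^1(0, 1) : v(0) = 0} (test functions vanish at x = 0 where u is specified); weak form: ∫_0^1 u'v' dx = ∫_0^1 (-x^2 + x - 2) v dx − v(1) for all v ∈ V.

Multiply both sides by a test function v and integrate from 0 to 1:
  ∫_0^1 −u''(x) v(x) dx = ∫_0^1 f(x) v(x) dx.
Integrate the LHS by parts once:
  ∫_0^1 −u'' v dx = −[u'(x) v(x)]_0^1 + ∫_0^1 u'(x) v'(x) dx.
Thus ∫_0^1 u'(x) v'(x) dx = ∫_0^1 f(x) v(x) dx + [u'(x) v(x)]_0^1.
Choose V so that boundary terms are either known or forced to vanish.
Mixed BC: u(0) = 0 (Dirichlet) and u'(1) = -1 (Neumann). Define V = {v ∈ H^1(0, 1) : v(0) = 0}. Then [u' v]_0^1 = u'(1)·v(1) − u'(0)·0 = − v(1).
Weak formulation: find u (satisfying any essential BC) such that ∫_0^1 u'(x) v'(x) dx = ∫_0^1 f v dx − v(1) for all v ∈ V (Dirichlet at 0 absorbed into V; Neumann datum at x = 1 contributes the boundary term).
Substituting f(x) = -x^2 + x - 2, the right-hand side is ∫_0^1 (-x^2 + x - 2) v dx − v(1).


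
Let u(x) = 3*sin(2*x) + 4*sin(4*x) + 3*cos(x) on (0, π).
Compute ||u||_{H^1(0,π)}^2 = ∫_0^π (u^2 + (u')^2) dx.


||u||_{H^1(0,π)}^2 = 368/5 + 335*π/2

u'(x) = -3*sin(x) + 6*cos(2*x) + 16*cos(4*x).
Expand u² and (u')² and integrate term by term on (0, π), using: for integers n ≥ 1, ∫_0^π sin²(nx) dx = ∫_0^π cos²(nx) dx = π/2; for n ≠ n', ∫_0^π sin(nx)sin(n'x) dx = ∫_0^π cos(nx)cos(n'x) dx = 0; and by product-to-sum, ∫_0^π sin(nx)cos(n'x) dx = ½∫_0^π [sin((n+n')x) + sin((n−n')x)] dx, which is 0 when n+n' is even and 2n/(n²−n'²) when n+n' is odd (it need not vanish on (0, π)).
  u² squared terms: (3)²·∫cos(x)² dx = 9·π/2 = 9*π/2;  (3)²·∫sin(2x)² dx = 9·π/2 = 9*π/2;  (4)²·∫sin(4x)² dx = 16·π/2 = 8*π.
  u² cross terms: 2·(3)·(3)·∫cos(x)·sin(2x) dx = 18·(4/3) = 24;  2·(3)·(4)·∫cos(x)·sin(4x) dx = 24·(8/15) = 64/5;  2·(3)·(4)·∫sin(2x)·sin(4x) dx = 24·(0) = 0.
  So ∫_0^π u² dx = 9*π/2 + 9*π/2 + 8*π + 24 + 64/5 + 0 = 184/5 + 17*π.
  (u')² squared terms: (-3)²·∫sin(x)² dx = 9·π/2 = 9*π/2;  (6)²·∫cos(2x)² dx = 36·π/2 = 18*π;  (16)²·∫cos(4x)² dx = 256·π/2 = 128*π.
  (u')² cross terms: 2·(-3)·(6)·∫sin(x)·cos(2x) dx = -36·(-2/3) = 24;  2·(-3)·(16)·∫sin(x)·cos(4x) dx = -96·(-2/15) = 64/5;  2·(6)·(16)·∫cos(2x)·cos(4x) dx = 192·(0) = 0.
  So ∫_0^π (u')² dx = 9*π/2 + 18*π + 128*π + 24 + 64/5 + 0 = 184/5 + 301*π/2.
||u||_{H^1}^2 = (184/5 + 17*π) + (184/5 + 301*π/2) = 368/5 + 335*π/2.


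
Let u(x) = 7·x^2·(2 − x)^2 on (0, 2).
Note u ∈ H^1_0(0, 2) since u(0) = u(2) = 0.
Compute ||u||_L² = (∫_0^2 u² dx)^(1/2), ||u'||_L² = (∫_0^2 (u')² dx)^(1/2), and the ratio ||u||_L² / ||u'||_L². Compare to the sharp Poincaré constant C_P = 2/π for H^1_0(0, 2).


||u||_L² / ||u'||_L² = sqrt(3)/3 < C_P = 2/π.

u(x) = 7·x^2·(2 − x)^2, so u'(x) = 28*x*(x - 2)*(x - 1).
u(x) = 7·x^2·(2 − x)^2 vanishes at x = 0 and x = 2, so u ∈ H^1_0(0, 2). Differentiate via the product rule and integrate the resulting polynomials term by term.
  ∫_0^2 u² dx = ∫_0^2 (49*x^8 - 392*x^7 + 1176*x^6 - 1568*x^5 + 784*x^4) dx. Term by term:
    ∫_0^2 49*x^8 dx = 25088/9;  ∫_0^2 -392*x^7 dx = -12544;  ∫_0^2 1176*x^6 dx = 21504;
    ∫_0^2 -1568*x^5 dx = -50176/3;  ∫_0^2 784*x^4 dx = 25088/5.
  Sum: 25088/9 − 12544 + 21504 − 50176/3 + 25088/5 = 1792/45.
  ∫_0^2 (u')² dx = ∫_0^2 (784*x^6 - 4704*x^5 + 10192*x^4 - 9408*x^3 + 3136*x^2) dx. Term by term:
    ∫_0^2 784*x^6 dx = 14336;  ∫_0^2 -4704*x^5 dx = -50176;  ∫_0^2 10192*x^4 dx = 326144/5;
    ∫_0^2 -9408*x^3 dx = -37632;  ∫_0^2 3136*x^2 dx = 25088/3.
  Sum: 14336 − 50176 + 326144/5 − 37632 + 25088/3 = 1792/15.
∫_0^2 u² dx = 1792/45, so ||u||_L² = 16*sqrt(35)/15.
∫_0^2 (u')² dx = 1792/15, so ||u'||_L² = 16*sqrt(105)/15.
Ratio ||u||_L² / ||u'||_L² = sqrt(3)/3.
Sharp Poincaré constant on H^1_0(0, 2) is C_P = L/π = 2/π, achieved by sin(π/2·x).
A polynomial bump cannot attain the sharp Poincaré constant (only the first sine eigenfunction does), so the ratio is strictly less than C_P, consistent with ||u||_L² ≤ C_P ||u'||_L².


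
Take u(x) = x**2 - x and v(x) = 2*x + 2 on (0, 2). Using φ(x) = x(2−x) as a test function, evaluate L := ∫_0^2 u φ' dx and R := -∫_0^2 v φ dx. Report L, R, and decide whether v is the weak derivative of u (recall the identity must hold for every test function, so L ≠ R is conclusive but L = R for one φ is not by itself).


LHS = -4/3, RHS = -16/3. No, v is not the weak derivative of u.

u(x) = x**2 - x, classical derivative u'(x) = 2*x - 1.
φ(x) = x(2−x), so φ'(x) = 2 - 2*x.
Note φ(0) = φ(2) = 0, so the boundary term u·φ vanishes.
LHS = ∫_0^2 u(x) φ'(x) dx = ∫_0^2 (-2*x^3 + 4*x^2 - 2*x) dx. Term by term:
  ∫_0^2 -2*x^3 dx = -8;  ∫_0^2 4*x^2 dx = 32/3;  ∫_0^2 -2*x dx = -4.
Sum: -8 + 32/3 − 4 = -4/3.
So LHS = -4/3.
∫_0^2 v(x) φ(x) dx = ∫_0^2 (-2*x^3 + 2*x^2 + 4*x) dx. Term by term:
  ∫_0^2 -2*x^3 dx = -8;  ∫_0^2 2*x^2 dx = 16/3;  ∫_0^2 4*x dx = 8.
Sum: -8 + 16/3 + 8 = 16/3.
So RHS = -∫_0^2 v(x) φ(x) dx = -16/3.
LHS − RHS = 4 ≠ 0, so the identity fails.
(For a valid weak derivative the identity must hold for EVERY test function, in particular this one. The failure shows v is NOT the weak derivative of u.)
Correct weak derivative would be u'(x) = 2*x - 1.


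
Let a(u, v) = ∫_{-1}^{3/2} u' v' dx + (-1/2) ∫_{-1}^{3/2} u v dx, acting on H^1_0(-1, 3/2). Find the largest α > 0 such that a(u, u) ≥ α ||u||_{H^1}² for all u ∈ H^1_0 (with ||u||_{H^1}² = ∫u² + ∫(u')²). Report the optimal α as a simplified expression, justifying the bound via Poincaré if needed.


α = (-25 + 8*π^2)/(2*(25 + 4*π^2))

Coercivity of a(·,·) on H^1_0(-1, 3/2) means a(u, u) ≥ α ||u||_{H^1}² for every u ∈ H^1_0.
The interval has length L = 5/2, and Poincaré/coercivity depend only on L. Here a(u, u) = ∫(u')² + (-1/2)·∫u².
Here c = -1/2 < 0 with |c| < (π/L)² = 4*π^2/25, so coercivity still holds. The condition a(u,u) ≥ α||u||_{H^1}² reads (1−α)∫(u')² ≥ (α−c)∫u². Any admissible α is ≤ 1 (rapidly oscillating u have ∫u²/∫(u')² → 0), and α = 1 would force 0 ≥ (1−c)∫u², impossible since c < 1; so 1−α > 0. By the sharp Poincaré inequality on H^1_0 of an interval of length L, ∫(u')² ≥ (π/L)²∫u² with equality for the first sine mode sin(π(x−x₀)/L) (x₀ the left endpoint), so the inequality holds for all u iff (1−α)(π/L)² ≥ α − c, i.e. α ≤ ((π/L)² + c)/((π/L)² + 1) = (1 + c(L/π)²)/(1 + (L/π)²). (Direct route, valid since c ≤ 0: Poincaré gives c∫u² ≥ c(L/π)²∫(u')², so a(u,u) ≥ (1 + c(L/π)²)∫(u')², while ||u||_{H^1}² ≤ (1 + (L/π)²)∫(u')²; dividing yields the same α.) With (π/L)² = 4*π^2/25 and c = -1/2, the largest admissible constant is α = ((π/L)² + c)/((π/L)² + 1).
Simplifying, α = (-25 + 8*π^2)/(2*(25 + 4*π^2)).


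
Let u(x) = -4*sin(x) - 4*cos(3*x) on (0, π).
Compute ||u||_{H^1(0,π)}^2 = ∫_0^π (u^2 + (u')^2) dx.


||u||_{H^1(0,π)}^2 = 96*π

u'(x) = 12*sin(3*x) - 4*cos(x).
Expand u² and (u')² and integrate term by term on (0, π), using: for integers n ≥ 1, ∫_0^π sin²(nx) dx = ∫_0^π cos²(nx) dx = π/2; for n ≠ n', ∫_0^π sin(nx)sin(n'x) dx = ∫_0^π cos(nx)cos(n'x) dx = 0; and by product-to-sum, ∫_0^π sin(nx)cos(n'x) dx = ½∫_0^π [sin((n+n')x) + sin((n−n')x)] dx, which is 0 when n+n' is even and 2n/(n²−n'²) when n+n' is odd (it need not vanish on (0, π)).
  u² squared terms: (-4)²·∫cos(3x)² dx = 16·π/2 = 8*π;  (-4)²·∫sin(x)² dx = 16·π/2 = 8*π.
  u² cross terms: 2·(-4)·(-4)·∫cos(3x)·sin(x) dx = 32·(0) = 0.
  So ∫_0^π u² dx = 8*π + 8*π + 0 = 16*π.
  (u')² squared terms: (-4)²·∫cos(x)² dx = 16·π/2 = 8*π;  (12)²·∫sin(3x)² dx = 144·π/2 = 72*π.
  (u')² cross terms: 2·(-4)·(12)·∫cos(x)·sin(3x) dx = -96·(0) = 0.
  So ∫_0^π (u')² dx = 8*π + 72*π + 0 = 80*π.
||u||_{H^1}^2 = (16*π) + (80*π) = 96*π.


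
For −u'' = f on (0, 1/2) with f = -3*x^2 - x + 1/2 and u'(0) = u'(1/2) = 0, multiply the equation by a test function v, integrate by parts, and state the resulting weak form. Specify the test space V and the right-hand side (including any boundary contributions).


V = H^1(0, 1/2) (no boundary constraint on v; u is determined up to an additive constant); weak form: ∫_0^1/2 u'v' dx = ∫_0^1/2 (-3*x^2 - x + 1/2) v dx for all v ∈ V.

Multiply both sides by a test function v and integrate from 0 to 1/2:
  ∫_0^1/2 −u''(x) v(x) dx = ∫_0^1/2 f(x) v(x) dx.
Integrate the LHS by parts once:
  ∫_0^1/2 −u'' v dx = −[u'(x) v(x)]_0^1/2 + ∫_0^1/2 u'(x) v'(x) dx.
Thus ∫_0^1/2 u'(x) v'(x) dx = ∫_0^1/2 f(x) v(x) dx + [u'(x) v(x)]_0^1/2.
Choose V so that boundary terms are either known or forced to vanish.
u has homogeneous Neumann: u'(0) = u'(1/2) = 0. So [u' v]_0^1/2 = 0·v(1/2) − 0·v(0) = 0 for any v; take V = H^1(0, 1/2).
Weak formulation: find u (satisfying any essential BC) such that ∫_0^1/2 u'(x) v'(x) dx = ∫_0^1/2 f v dx for all v ∈ V (homogeneous Neumann, so boundary terms vanish).
Substituting f(x) = -3*x^2 - x + 1/2, the right-hand side is ∫_0^1/2 (-3*x^2 - x + 1/2) v dx.
Compatibility check (pure Neumann): taking v ≡ 1 ∈ V gives 0 = ∫_0^1/2 f dx + (0) − (0), i.e. ∫_0^1/2 f dx must equal u'(0) − u'(1/2) = 0. Indeed ∫_0^1/2 (-3*x^2 - x + 1/2) dx = 0, so the data are compatible. The solution is then unique only up to an additive constant (fix it e.g. by requiring ∫_0^1/2 u dx = 0).


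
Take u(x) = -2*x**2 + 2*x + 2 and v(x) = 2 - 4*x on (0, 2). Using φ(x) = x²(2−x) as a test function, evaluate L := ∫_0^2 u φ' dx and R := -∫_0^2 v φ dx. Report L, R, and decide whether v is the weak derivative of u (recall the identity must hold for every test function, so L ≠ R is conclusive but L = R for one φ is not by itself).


LHS = 56/15, RHS = 56/15. Yes, v = u' weakly.

u(x) = -2*x**2 + 2*x + 2, classical derivative u'(x) = 2 - 4*x.
φ(x) = x²(2−x), so φ'(x) = x*(4 - 3*x).
Note φ(0) = φ(2) = 0, so the boundary term u·φ vanishes.
LHS = ∫_0^2 u(x) φ'(x) dx = ∫_0^2 (6*x^4 - 14*x^3 + 2*x^2 + 8*x) dx. Term by term:
  ∫_0^2 6*x^4 dx = 192/5;  ∫_0^2 -14*x^3 dx = -56;  ∫_0^2 2*x^2 dx = 16/3;
  ∫_0^2 8*x dx = 16.
Sum: 192/5 − 56 + 16/3 + 16 = 56/15.
So LHS = 56/15.
∫_0^2 v(x) φ(x) dx = ∫_0^2 (4*x^4 - 10*x^3 + 4*x^2) dx. Term by term:
  ∫_0^2 4*x^4 dx = 128/5;  ∫_0^2 -10*x^3 dx = -40;  ∫_0^2 4*x^2 dx = 32/3.
Sum: 128/5 − 40 + 32/3 = -56/15.
So RHS = -∫_0^2 v(x) φ(x) dx = 56/15.
LHS = RHS, so the identity holds for this test φ.
Moreover u is smooth here and v(x) = u'(x) = 2 - 4*x pointwise, so the identity holds for every test function. Hence v is the weak derivative of u.
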